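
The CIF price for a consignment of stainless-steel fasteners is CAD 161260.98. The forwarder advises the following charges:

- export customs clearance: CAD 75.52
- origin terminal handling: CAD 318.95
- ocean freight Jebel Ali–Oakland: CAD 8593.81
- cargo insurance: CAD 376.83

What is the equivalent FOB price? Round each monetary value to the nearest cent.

Not relevant to the conversion: export clearance, origin terminal — on the seller under both CIF and FOB; already in the CIF price and stays in the FOB price.
From CIF to FOB, the seller no longer bears: freight, insurance.
FOB price = 161260.98 − 8593.81 − 376.83 = 152290.34

FOB price: CAD 152290.34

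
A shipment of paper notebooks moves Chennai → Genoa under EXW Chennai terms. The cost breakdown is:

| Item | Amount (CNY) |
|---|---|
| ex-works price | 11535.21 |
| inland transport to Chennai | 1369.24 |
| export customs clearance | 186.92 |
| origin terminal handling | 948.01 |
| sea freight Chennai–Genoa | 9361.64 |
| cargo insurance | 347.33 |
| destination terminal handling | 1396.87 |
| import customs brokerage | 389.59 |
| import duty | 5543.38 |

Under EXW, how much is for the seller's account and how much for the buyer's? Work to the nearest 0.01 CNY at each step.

Seller: CNY 11535.21; buyer: CNY 19542.98

EXW: the seller makes goods available at their premises; the buyer bears all onward costs.
Seller's account: goods 11535.21 = 11535.21
Buyer's account: inland to port 1369.24 + export clearance 186.92 + origin terminal 948.01 + freight 9361.64 + insurance 347.33 + destination terminal 1396.87 + brokerage 389.59 + duty 5543.38 = 19542.98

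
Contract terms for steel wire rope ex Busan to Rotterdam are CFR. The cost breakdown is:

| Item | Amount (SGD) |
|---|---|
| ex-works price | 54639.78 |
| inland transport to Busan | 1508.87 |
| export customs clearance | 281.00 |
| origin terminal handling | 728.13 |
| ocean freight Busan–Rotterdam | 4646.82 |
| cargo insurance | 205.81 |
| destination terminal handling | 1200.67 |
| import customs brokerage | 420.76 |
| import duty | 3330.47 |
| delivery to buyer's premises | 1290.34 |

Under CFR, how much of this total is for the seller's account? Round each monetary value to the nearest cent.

CFR: the seller pays costs through ocean freight to the destination port, but not insurance.
Seller's account: goods 54639.78 + inland to port 1508.87 + export clearance 281.00 + origin terminal 728.13 + freight 4646.82 = 61804.60
Buyer's account: insurance 205.81 + destination terminal 1200.67 + brokerage 420.76 + duty 3330.47 + delivery 1290.34 = 6448.05

Seller's account: SGD 61804.60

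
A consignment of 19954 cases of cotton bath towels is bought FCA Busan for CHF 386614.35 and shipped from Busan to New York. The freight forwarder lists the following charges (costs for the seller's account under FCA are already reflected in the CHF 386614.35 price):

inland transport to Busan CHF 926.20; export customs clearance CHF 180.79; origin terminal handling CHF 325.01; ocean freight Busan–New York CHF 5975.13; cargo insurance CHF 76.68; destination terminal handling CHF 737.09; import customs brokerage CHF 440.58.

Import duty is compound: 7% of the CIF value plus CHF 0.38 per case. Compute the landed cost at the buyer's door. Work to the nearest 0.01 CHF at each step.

Total landed cost: CHF 429260.74

FCA: the seller delivers export-cleared goods to the carrier; the buyer bears costs from that point.
Already in the invoice (seller's account under FCA): inland to port, export clearance — exclude.
CIF value = FCA price + origin terminal + freight + insurance = 386614.35 + 325.01 + 5975.13 + 76.68 = 392991.17
Ad valorem component: 392991.17 × 7% = 27509.38
Specific component: 19954 × 0.38 = 7582.52
Import duty = 27509.38 + 7582.52 = 35091.90
Buyer bears: origin terminal 325.01 + freight 5975.13 + insurance 76.68 + destination terminal 737.09 + brokerage 440.58 + duty 35091.90 = 42646.39
Landed cost = invoice 386614.35 + 42646.39 = 429260.74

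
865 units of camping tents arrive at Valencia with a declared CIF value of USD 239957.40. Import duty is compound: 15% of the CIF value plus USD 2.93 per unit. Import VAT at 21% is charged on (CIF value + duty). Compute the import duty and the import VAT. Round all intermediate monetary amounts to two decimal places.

Import duty: USD 38528.06; import VAT: USD 58481.95

Ad valorem component: 239957.40 × 15% = 35993.61
Specific component: 865 × 2.93 = 2534.45
Import duty = 35993.61 + 2534.45 = 38528.06
VAT base = CIF + duty = 239957.40 + 38528.06 = 278485.46
Import VAT = 278485.46 × 21% = 58481.95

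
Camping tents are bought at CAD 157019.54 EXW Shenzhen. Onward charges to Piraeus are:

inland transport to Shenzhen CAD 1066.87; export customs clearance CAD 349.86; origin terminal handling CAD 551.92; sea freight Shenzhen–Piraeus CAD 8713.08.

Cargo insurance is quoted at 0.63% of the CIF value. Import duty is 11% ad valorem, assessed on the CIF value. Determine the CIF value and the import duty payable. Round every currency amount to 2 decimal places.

Let C be the CIF value. C = EXW price + pre-shipment costs + freight + 0.63% × C
C − 0.63% × C = 157019.54 + 1066.87 + 349.86 + 551.92 + 8713.08
0.9937 × C = 167701.27
C = 167701.27 / 0.9937 = 168764.49
Insurance premium = 0.63% × 168764.49 = 1063.22
Import duty = 168764.49 × 11% = 18564.09

CIF value: CAD 168764.49; import duty: CAD 18564.09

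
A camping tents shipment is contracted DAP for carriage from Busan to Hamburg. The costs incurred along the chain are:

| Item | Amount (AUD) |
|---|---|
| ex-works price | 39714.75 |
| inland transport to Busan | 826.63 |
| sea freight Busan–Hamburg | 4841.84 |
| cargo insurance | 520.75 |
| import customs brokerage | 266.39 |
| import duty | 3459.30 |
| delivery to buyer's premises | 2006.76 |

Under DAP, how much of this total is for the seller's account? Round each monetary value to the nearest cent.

DAP: the seller bears all costs to the named destination except import duty and clearance.
Seller's account: goods 39714.75 + inland to port 826.63 + freight 4841.84 + insurance 520.75 + delivery 2006.76 = 47910.73
Buyer's account: brokerage 266.39 + duty 3459.30 = 3725.69

Seller's account: AUD 47910.73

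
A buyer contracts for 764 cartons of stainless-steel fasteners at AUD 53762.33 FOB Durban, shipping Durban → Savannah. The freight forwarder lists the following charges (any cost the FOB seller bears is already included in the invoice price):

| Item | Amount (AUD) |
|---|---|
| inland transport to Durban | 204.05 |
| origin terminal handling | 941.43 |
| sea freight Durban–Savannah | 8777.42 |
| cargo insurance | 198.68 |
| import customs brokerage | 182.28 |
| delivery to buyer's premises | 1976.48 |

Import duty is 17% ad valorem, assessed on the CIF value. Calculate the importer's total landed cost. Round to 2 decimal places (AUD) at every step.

Total landed cost: AUD 75562.72

FOB: the seller bears costs until goods are on board at the origin port; the buyer bears freight, insurance and all costs thereafter.
Already in the invoice (seller's account under FOB): inland to port, origin terminal — exclude.
CIF value = FOB price + freight + insurance = 53762.33 + 8777.42 + 198.68 = 62738.43
Import duty = 62738.43 × 17% = 10665.53
Buyer bears: freight 8777.42 + insurance 198.68 + brokerage 182.28 + delivery 1976.48 + duty 10665.53 = 21800.39
Landed cost = invoice 53762.33 + 21800.39 = 75562.72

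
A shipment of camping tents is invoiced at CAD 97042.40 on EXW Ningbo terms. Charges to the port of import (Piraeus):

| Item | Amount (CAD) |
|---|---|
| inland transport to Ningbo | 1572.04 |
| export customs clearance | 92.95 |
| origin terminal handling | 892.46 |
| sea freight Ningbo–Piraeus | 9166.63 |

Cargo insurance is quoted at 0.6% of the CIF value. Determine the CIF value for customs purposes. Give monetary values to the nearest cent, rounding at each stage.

Let C be the CIF value. C = EXW price + pre-shipment costs + freight + 0.6% × C
C − 0.6% × C = 97042.40 + 1572.04 + 92.95 + 892.46 + 9166.63
0.994 × C = 108766.48
C = 108766.48 / 0.994 = 109423.02
Insurance premium = 0.6% × 109423.02 = 656.54

CIF value: CAD 109423.02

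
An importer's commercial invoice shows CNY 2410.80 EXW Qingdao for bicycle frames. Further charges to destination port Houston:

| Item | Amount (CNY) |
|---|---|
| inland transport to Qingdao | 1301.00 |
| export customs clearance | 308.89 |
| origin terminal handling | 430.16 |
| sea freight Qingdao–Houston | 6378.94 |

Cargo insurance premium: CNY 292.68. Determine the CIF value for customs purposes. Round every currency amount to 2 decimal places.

CIF = EXW price + pre-shipment costs + freight + insurance
CIF = 2410.80 + 1301.00 + 308.89 + 430.16 + 6378.94 + 292.68 = 11122.47

CIF value: CNY 11122.47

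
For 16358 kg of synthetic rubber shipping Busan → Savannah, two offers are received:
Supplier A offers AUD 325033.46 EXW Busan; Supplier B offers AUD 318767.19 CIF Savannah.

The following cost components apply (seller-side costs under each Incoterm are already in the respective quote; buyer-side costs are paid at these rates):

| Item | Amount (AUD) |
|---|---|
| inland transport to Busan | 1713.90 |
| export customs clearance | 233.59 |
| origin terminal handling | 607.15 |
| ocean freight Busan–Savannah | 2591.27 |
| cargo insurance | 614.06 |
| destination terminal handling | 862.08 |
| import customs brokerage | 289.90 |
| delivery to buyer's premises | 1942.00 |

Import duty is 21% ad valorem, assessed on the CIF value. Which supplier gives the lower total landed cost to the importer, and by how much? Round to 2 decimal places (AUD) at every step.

Supplier B is cheaper by AUD 14551.75

Supplier A (EXW):
CIF value = EXW price + inland to port + export clearance + origin terminal + freight + insurance = 325033.46 + 1713.90 + 233.59 + 607.15 + 2591.27 + 614.06 = 330793.43
Import duty = 330793.43 × 21% = 69466.62
Buyer bears (A): 1713.90 + 233.59 + 607.15 + 2591.27 + 614.06 + 862.08 + 289.90 + 1942.00 = 8853.95
Landed cost (A) = invoice 325033.46 + 8853.95 + duty 69466.62 = 403354.03
Supplier B (CIF):
The CIF price already equals the CIF value: 318767.19
Import duty = 318767.19 × 21% = 66941.11
Buyer bears (B): 862.08 + 289.90 + 1942.00 = 3093.98
Landed cost (B) = invoice 318767.19 + 3093.98 + duty 66941.11 = 388802.28
Difference = |403354.03 − 388802.28| = 14551.75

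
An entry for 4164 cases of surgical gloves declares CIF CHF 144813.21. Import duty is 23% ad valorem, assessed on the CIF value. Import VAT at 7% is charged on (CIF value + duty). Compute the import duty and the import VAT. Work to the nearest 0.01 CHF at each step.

Import duty: CHF 33307.04; import VAT: CHF 12468.42

Import duty = 144813.21 × 23% = 33307.04
VAT base = CIF + duty = 144813.21 + 33307.04 = 178120.25
Import VAT = 178120.25 × 7% = 12468.42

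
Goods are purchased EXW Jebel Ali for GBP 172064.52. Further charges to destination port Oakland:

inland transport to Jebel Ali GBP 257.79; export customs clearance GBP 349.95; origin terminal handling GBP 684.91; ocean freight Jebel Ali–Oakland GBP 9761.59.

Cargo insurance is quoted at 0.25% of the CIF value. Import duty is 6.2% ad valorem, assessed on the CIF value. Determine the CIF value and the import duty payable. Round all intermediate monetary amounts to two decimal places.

Let C be the CIF value. C = EXW price + pre-shipment costs + freight + 0.25% × C
C − 0.25% × C = 172064.52 + 257.79 + 349.95 + 684.91 + 9761.59
0.9975 × C = 183118.76
C = 183118.76 / 0.9975 = 183577.70
Insurance premium = 0.25% × 183577.70 = 458.94
Import duty = 183577.70 × 6.2% = 11381.82

CIF value: GBP 183577.70; import duty: GBP 11381.82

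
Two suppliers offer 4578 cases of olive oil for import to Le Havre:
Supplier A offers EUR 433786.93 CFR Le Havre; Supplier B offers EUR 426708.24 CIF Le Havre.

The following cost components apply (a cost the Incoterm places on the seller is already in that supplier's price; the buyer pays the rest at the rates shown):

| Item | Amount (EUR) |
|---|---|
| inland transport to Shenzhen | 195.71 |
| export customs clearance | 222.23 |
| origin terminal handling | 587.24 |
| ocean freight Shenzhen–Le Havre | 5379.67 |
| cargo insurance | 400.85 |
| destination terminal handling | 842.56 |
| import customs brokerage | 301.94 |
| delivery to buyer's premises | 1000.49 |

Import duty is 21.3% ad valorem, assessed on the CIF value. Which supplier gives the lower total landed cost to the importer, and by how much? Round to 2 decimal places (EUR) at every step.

Supplier A (CFR):
CIF value = CFR price + insurance = 433786.93 + 400.85 = 434187.78
Import duty = 434187.78 × 21.3% = 92482.00
Buyer bears (A): 400.85 + 842.56 + 301.94 + 1000.49 = 2545.84
Landed cost (A) = invoice 433786.93 + 2545.84 + duty 92482.00 = 528814.77
Supplier B (CIF):
The CIF price already equals the CIF value: 426708.24
Import duty = 426708.24 × 21.3% = 90888.86
Buyer bears (B): 842.56 + 301.94 + 1000.49 = 2144.99
Landed cost (B) = invoice 426708.24 + 2144.99 + duty 90888.86 = 519742.09
Difference = |528814.77 − 519742.09| = 9072.68

Supplier B is cheaper by EUR 9072.68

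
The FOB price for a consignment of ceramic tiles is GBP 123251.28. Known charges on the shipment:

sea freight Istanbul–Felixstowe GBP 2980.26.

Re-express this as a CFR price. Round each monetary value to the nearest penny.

CFR price: GBP 126231.54

From FOB to CFR, the seller additionally bears: freight.
CFR price = 123251.28 + 2980.26 = 126231.54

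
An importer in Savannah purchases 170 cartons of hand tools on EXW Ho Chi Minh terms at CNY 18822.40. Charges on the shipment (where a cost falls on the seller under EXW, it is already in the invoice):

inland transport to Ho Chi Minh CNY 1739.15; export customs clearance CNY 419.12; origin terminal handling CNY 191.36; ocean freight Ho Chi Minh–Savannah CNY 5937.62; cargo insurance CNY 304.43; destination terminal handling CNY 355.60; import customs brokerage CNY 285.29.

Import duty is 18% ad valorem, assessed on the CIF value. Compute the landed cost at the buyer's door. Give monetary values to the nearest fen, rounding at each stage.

EXW: the seller makes goods available at their premises; the buyer bears all onward costs.
CIF value = EXW price + inland to port + export clearance + origin terminal + freight + insurance = 18822.40 + 1739.15 + 419.12 + 191.36 + 5937.62 + 304.43 = 27414.08
Import duty = 27414.08 × 18% = 4934.53
Buyer bears: inland to port 1739.15 + export clearance 419.12 + origin terminal 191.36 + freight 5937.62 + insurance 304.43 + destination terminal 355.60 + brokerage 285.29 + duty 4934.53 = 14167.10
Landed cost = invoice 18822.40 + 14167.10 = 32989.50

Total landed cost: CNY 32989.50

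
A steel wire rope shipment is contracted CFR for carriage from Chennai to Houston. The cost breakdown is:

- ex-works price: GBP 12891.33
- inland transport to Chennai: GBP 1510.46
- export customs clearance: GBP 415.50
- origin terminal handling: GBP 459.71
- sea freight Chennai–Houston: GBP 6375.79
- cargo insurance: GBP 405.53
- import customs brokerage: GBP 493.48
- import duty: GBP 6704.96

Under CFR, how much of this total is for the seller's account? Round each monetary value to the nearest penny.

CFR: the seller pays costs through ocean freight to the destination port, but not insurance.
Seller's account: goods 12891.33 + inland to port 1510.46 + export clearance 415.50 + origin terminal 459.71 + freight 6375.79 = 21652.79
Buyer's account: insurance 405.53 + brokerage 493.48 + duty 6704.96 = 7603.97

Seller's account: GBP 21652.79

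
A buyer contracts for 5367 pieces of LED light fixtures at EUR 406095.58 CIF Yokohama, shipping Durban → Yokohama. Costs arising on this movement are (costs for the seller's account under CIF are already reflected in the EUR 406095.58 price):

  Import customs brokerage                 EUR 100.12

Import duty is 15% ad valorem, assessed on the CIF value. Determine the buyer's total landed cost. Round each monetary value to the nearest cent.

Total landed cost: EUR 467110.04

CIF: the seller pays costs through ocean freight and marine insurance to the destination port.
The CIF price already equals the CIF value: 406095.58
Import duty = 406095.58 × 15% = 60914.34
Buyer bears: brokerage 100.12 + duty 60914.34 = 61014.46
Landed cost = invoice 406095.58 + 61014.46 = 467110.04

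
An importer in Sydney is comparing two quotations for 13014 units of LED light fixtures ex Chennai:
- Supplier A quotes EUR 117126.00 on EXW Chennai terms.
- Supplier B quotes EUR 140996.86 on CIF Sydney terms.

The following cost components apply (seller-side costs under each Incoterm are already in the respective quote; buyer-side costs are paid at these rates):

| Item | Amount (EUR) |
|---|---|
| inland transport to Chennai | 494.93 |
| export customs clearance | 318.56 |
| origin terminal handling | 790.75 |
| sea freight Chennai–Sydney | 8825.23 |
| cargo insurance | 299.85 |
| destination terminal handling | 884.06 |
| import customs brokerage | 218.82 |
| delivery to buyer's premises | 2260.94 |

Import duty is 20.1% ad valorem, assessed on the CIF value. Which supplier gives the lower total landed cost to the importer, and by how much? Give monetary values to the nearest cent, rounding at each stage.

Supplier A is cheaper by EUR 15782.99

Supplier A (EXW):
CIF value = EXW price + inland to port + export clearance + origin terminal + freight + insurance = 117126.00 + 494.93 + 318.56 + 790.75 + 8825.23 + 299.85 = 127855.32
Import duty = 127855.32 × 20.1% = 25698.92
Buyer bears (A): 494.93 + 318.56 + 790.75 + 8825.23 + 299.85 + 884.06 + 218.82 + 2260.94 = 14093.14
Landed cost (A) = invoice 117126.00 + 14093.14 + duty 25698.92 = 156918.06
Supplier B (CIF):
The CIF price already equals the CIF value: 140996.86
Import duty = 140996.86 × 20.1% = 28340.37
Buyer bears (B): 884.06 + 218.82 + 2260.94 = 3363.82
Landed cost (B) = invoice 140996.86 + 3363.82 + duty 28340.37 = 172701.05
Difference = |156918.06 − 172701.05| = 15782.99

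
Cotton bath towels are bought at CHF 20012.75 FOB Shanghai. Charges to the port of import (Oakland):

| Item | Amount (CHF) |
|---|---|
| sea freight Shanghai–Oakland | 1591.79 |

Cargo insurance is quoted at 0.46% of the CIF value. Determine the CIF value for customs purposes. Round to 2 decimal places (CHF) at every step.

CIF value: CHF 21704.38

Let C be the CIF value. C = FOB price + freight + 0.46% × C
C − 0.46% × C = 20012.75 + 1591.79
0.9954 × C = 21604.54
C = 21604.54 / 0.9954 = 21704.38
Insurance premium = 0.46% × 21704.38 = 99.84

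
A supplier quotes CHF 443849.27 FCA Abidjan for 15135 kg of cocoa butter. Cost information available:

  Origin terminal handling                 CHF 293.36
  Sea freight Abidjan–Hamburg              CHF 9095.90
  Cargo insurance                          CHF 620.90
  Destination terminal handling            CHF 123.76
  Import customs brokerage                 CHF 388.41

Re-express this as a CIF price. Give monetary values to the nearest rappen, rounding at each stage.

Not relevant to the conversion: brokerage, destination terminal — on the buyer under both terms; not part of either seller's price.
From FCA to CIF, the seller additionally bears: origin terminal, freight, insurance.
CIF price = 443849.27 + 293.36 + 9095.90 + 620.90 = 453859.43

CIF price: CHF 453859.43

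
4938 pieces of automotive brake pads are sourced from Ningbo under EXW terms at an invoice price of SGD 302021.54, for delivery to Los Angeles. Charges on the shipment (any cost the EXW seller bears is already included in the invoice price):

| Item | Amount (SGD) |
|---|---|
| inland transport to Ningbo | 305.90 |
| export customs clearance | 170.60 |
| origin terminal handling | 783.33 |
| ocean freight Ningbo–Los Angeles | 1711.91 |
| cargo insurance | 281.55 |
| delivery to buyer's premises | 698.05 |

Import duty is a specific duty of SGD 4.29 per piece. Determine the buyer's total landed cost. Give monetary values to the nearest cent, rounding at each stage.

EXW: the seller makes goods available at their premises; the buyer bears all onward costs.
CIF value = EXW price + inland to port + export clearance + origin terminal + freight + insurance = 302021.54 + 305.90 + 170.60 + 783.33 + 1711.91 + 281.55 = 305274.83
Import duty = 4938 × 4.29 = 21184.02
Buyer bears: inland to port 305.90 + export clearance 170.60 + origin terminal 783.33 + freight 1711.91 + insurance 281.55 + delivery 698.05 + duty 21184.02 = 25135.36
Landed cost = invoice 302021.54 + 25135.36 = 327156.90

Total landed cost: SGD 327156.90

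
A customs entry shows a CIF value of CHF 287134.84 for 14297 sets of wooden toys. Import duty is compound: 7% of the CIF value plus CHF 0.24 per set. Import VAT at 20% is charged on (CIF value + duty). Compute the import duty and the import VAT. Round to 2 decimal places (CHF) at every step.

Import duty: CHF 23530.72; import VAT: CHF 62133.11

Ad valorem component: 287134.84 × 7% = 20099.44
Specific component: 14297 × 0.24 = 3431.28
Import duty = 20099.44 + 3431.28 = 23530.72
VAT base = CIF + duty = 287134.84 + 23530.72 = 310665.56
Import VAT = 310665.56 × 20% = 62133.11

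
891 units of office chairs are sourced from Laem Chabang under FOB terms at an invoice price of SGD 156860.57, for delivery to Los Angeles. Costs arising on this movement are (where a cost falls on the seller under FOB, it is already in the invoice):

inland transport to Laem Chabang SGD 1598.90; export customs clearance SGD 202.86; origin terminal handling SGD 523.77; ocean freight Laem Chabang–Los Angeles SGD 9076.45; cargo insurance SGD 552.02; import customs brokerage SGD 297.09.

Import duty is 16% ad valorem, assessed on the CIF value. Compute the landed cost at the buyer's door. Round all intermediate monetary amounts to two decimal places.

Total landed cost: SGD 193424.38

FOB: the seller bears costs until goods are on board at the origin port; the buyer bears freight, insurance and all costs thereafter.
Already in the invoice (seller's account under FOB): inland to port, export clearance, origin terminal — exclude.
CIF value = FOB price + freight + insurance = 156860.57 + 9076.45 + 552.02 = 166489.04
Import duty = 166489.04 × 16% = 26638.25
Buyer bears: freight 9076.45 + insurance 552.02 + brokerage 297.09 + duty 26638.25 = 36563.81
Landed cost = invoice 156860.57 + 36563.81 = 193424.38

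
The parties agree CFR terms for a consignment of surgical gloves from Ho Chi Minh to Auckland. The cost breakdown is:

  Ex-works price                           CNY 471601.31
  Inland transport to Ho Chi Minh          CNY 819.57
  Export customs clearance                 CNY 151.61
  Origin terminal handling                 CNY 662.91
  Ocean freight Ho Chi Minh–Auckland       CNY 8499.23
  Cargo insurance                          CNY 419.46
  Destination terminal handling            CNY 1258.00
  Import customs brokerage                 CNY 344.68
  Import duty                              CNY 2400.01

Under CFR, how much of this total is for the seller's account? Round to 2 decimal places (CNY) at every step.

Seller's account: CNY 481734.63

CFR: the seller pays costs through ocean freight to the destination port, but not insurance.
Seller's account: goods 471601.31 + inland to port 819.57 + export clearance 151.61 + origin terminal 662.91 + freight 8499.23 = 481734.63
Buyer's account: insurance 419.46 + destination terminal 1258.00 + brokerage 344.68 + duty 2400.01 = 4422.15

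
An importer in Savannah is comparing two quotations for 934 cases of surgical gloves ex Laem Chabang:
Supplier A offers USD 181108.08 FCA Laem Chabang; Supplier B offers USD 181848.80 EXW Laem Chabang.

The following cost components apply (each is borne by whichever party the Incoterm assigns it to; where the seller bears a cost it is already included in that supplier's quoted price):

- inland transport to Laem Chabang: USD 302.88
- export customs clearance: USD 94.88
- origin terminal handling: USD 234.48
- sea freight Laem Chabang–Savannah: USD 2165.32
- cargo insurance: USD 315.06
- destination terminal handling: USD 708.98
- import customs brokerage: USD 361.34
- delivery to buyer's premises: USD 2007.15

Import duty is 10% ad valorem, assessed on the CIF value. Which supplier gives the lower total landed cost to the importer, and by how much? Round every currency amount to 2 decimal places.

Supplier A is cheaper by USD 1252.33

Supplier A (FCA):
CIF value = FCA price + origin terminal + freight + insurance = 181108.08 + 234.48 + 2165.32 + 315.06 = 183822.94
Import duty = 183822.94 × 10% = 18382.29
Buyer bears (A): 234.48 + 2165.32 + 315.06 + 708.98 + 361.34 + 2007.15 = 5792.33
Landed cost (A) = invoice 181108.08 + 5792.33 + duty 18382.29 = 205282.70
Supplier B (EXW):
CIF value = EXW price + inland to port + export clearance + origin terminal + freight + insurance = 181848.80 + 302.88 + 94.88 + 234.48 + 2165.32 + 315.06 = 184961.42
Import duty = 184961.42 × 10% = 18496.14
Buyer bears (B): 302.88 + 94.88 + 234.48 + 2165.32 + 315.06 + 708.98 + 361.34 + 2007.15 = 6190.09
Landed cost (B) = invoice 181848.80 + 6190.09 + duty 18496.14 = 206535.03
Difference = |205282.70 − 206535.03| = 1252.33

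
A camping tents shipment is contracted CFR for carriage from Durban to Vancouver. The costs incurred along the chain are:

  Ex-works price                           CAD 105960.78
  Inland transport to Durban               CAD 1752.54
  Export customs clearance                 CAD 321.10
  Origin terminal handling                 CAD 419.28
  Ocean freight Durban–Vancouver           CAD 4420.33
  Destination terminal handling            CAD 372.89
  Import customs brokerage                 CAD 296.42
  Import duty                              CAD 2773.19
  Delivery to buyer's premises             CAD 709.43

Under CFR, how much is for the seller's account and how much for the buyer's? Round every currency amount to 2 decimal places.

CFR: the seller pays costs through ocean freight to the destination port, but not insurance.
Seller's account: goods 105960.78 + inland to port 1752.54 + export clearance 321.10 + origin terminal 419.28 + freight 4420.33 = 112874.03
Buyer's account: destination terminal 372.89 + brokerage 296.42 + duty 2773.19 + delivery 709.43 = 4151.93

Seller: CAD 112874.03; buyer: CAD 4151.93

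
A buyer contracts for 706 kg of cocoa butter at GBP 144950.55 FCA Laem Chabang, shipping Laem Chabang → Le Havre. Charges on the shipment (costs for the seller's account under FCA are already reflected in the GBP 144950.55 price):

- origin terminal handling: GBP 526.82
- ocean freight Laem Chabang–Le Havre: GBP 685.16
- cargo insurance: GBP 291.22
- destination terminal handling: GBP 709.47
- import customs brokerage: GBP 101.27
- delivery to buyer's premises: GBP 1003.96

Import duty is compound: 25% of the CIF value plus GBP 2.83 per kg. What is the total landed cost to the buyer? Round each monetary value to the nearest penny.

FCA: the seller delivers export-cleared goods to the carrier; the buyer bears costs from that point.
CIF value = FCA price + origin terminal + freight + insurance = 144950.55 + 526.82 + 685.16 + 291.22 = 146453.75
Ad valorem component: 146453.75 × 25% = 36613.44
Specific component: 706 × 2.83 = 1997.98
Import duty = 36613.44 + 1997.98 = 38611.42
Buyer bears: origin terminal 526.82 + freight 685.16 + insurance 291.22 + destination terminal 709.47 + brokerage 101.27 + delivery 1003.96 + duty 38611.42 = 41929.32
Landed cost = invoice 144950.55 + 41929.32 = 186879.87

Total landed cost: GBP 186879.87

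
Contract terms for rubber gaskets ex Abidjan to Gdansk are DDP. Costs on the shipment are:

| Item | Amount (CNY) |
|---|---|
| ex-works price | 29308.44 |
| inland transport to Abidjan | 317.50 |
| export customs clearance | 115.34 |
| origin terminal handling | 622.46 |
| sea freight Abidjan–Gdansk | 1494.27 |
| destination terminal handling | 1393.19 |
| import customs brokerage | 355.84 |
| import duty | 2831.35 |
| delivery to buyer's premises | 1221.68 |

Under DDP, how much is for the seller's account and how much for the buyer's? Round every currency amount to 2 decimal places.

DDP: the seller bears all costs including import duty.
Seller's account: goods 29308.44 + inland to port 317.50 + export clearance 115.34 + origin terminal 622.46 + freight 1494.27 + destination terminal 1393.19 + brokerage 355.84 + duty 2831.35 + delivery 1221.68 = 37660.07
Buyer's account: 0.00

Seller: CNY 37660.07; buyer: CNY 0.00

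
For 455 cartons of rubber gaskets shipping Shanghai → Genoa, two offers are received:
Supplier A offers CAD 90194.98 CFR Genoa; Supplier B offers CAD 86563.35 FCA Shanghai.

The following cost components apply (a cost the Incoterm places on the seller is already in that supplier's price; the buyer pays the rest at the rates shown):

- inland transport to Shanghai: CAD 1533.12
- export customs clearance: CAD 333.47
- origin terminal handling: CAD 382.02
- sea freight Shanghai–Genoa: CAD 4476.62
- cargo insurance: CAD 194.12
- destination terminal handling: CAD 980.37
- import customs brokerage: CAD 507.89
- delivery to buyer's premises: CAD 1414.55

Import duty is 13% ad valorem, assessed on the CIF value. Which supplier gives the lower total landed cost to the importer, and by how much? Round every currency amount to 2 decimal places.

Supplier A is cheaper by CAD 1386.52

Supplier A (CFR):
CIF value = CFR price + insurance = 90194.98 + 194.12 = 90389.10
Import duty = 90389.10 × 13% = 11750.58
Buyer bears (A): 194.12 + 980.37 + 507.89 + 1414.55 = 3096.93
Landed cost (A) = invoice 90194.98 + 3096.93 + duty 11750.58 = 105042.49
Supplier B (FCA):
CIF value = FCA price + origin terminal + freight + insurance = 86563.35 + 382.02 + 4476.62 + 194.12 = 91616.11
Import duty = 91616.11 × 13% = 11910.09
Buyer bears (B): 382.02 + 4476.62 + 194.12 + 980.37 + 507.89 + 1414.55 = 7955.57
Landed cost (B) = invoice 86563.35 + 7955.57 + duty 11910.09 = 106429.01
Difference = |105042.49 − 106429.01| = 1386.52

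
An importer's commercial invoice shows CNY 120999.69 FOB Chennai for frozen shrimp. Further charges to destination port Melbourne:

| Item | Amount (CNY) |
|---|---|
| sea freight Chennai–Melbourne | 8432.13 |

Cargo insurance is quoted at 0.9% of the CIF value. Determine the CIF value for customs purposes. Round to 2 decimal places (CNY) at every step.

Let C be the CIF value. C = FOB price + freight + 0.9% × C
C − 0.9% × C = 120999.69 + 8432.13
0.991 × C = 129431.82
C = 129431.82 / 0.991 = 130607.29
Insurance premium = 0.9% × 130607.29 = 1175.47

CIF value: CNY 130607.29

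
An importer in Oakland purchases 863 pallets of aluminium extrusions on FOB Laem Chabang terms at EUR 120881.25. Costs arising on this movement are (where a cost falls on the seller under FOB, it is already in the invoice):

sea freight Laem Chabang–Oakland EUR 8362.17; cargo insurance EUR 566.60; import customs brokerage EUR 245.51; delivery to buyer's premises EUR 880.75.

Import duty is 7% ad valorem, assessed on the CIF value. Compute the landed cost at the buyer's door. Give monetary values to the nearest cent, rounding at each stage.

Total landed cost: EUR 140022.98

FOB: the seller bears costs until goods are on board at the origin port; the buyer bears freight, insurance and all costs thereafter.
CIF value = FOB price + freight + insurance = 120881.25 + 8362.17 + 566.60 = 129810.02
Import duty = 129810.02 × 7% = 9086.70
Buyer bears: freight 8362.17 + insurance 566.60 + brokerage 245.51 + delivery 880.75 + duty 9086.70 = 19141.73
Landed cost = invoice 120881.25 + 19141.73 = 140022.98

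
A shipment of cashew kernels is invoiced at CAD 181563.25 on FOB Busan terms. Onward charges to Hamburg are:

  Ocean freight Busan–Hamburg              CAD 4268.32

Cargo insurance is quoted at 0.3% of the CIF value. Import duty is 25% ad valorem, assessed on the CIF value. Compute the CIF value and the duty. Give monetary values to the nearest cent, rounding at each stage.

CIF value: CAD 186390.74; import duty: CAD 46597.69

Let C be the CIF value. C = FOB price + freight + 0.3% × C
C − 0.3% × C = 181563.25 + 4268.32
0.997 × C = 185831.57
C = 185831.57 / 0.997 = 186390.74
Insurance premium = 0.3% × 186390.74 = 559.17
Import duty = 186390.74 × 25% = 46597.69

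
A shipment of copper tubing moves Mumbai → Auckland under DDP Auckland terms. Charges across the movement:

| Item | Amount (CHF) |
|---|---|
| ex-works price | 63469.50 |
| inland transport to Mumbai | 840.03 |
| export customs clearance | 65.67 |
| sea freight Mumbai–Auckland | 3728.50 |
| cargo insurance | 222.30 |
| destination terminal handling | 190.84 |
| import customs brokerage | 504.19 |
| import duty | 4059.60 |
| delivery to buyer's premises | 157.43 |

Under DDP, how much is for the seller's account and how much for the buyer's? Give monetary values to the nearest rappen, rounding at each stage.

Seller: CHF 73238.06; buyer: CHF 0.00

DDP: the seller bears all costs including import duty.
Seller's account: goods 63469.50 + inland to port 840.03 + export clearance 65.67 + freight 3728.50 + insurance 222.30 + destination terminal 190.84 + brokerage 504.19 + duty 4059.60 + delivery 157.43 = 73238.06
Buyer's account: 0.00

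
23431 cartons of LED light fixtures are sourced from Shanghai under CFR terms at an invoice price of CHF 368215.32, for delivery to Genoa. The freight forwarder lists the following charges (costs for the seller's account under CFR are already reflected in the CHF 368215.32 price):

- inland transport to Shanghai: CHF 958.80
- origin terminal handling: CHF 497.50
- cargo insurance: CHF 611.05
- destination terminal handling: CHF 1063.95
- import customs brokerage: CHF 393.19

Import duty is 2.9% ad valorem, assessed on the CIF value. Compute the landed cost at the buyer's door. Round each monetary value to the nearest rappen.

CFR: the seller pays costs through ocean freight to the destination port, but not insurance.
Already in the invoice (seller's account under CFR): inland to port, origin terminal — exclude.
CIF value = CFR price + insurance = 368215.32 + 611.05 = 368826.37
Import duty = 368826.37 × 2.9% = 10695.96
Buyer bears: insurance 611.05 + destination terminal 1063.95 + brokerage 393.19 + duty 10695.96 = 12764.15
Landed cost = invoice 368215.32 + 12764.15 = 380979.47

Total landed cost: CHF 380979.47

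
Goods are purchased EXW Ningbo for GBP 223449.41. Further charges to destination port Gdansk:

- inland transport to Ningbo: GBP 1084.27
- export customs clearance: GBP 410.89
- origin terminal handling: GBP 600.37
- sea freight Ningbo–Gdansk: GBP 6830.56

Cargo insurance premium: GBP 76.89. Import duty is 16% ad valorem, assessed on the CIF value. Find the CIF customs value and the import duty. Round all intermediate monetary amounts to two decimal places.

CIF value: GBP 232452.39; import duty: GBP 37192.38

CIF = EXW price + pre-shipment costs + freight + insurance
CIF = 223449.41 + 1084.27 + 410.89 + 600.37 + 6830.56 + 76.89 = 232452.39
Import duty = 232452.39 × 16% = 37192.38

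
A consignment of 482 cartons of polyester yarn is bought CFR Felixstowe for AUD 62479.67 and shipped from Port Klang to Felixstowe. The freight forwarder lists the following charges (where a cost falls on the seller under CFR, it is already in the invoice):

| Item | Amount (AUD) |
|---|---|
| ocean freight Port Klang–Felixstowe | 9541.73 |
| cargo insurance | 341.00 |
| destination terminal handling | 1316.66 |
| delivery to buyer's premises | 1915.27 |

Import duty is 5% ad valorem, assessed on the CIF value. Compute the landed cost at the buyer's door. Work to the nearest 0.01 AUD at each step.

CFR: the seller pays costs through ocean freight to the destination port, but not insurance.
Already in the invoice (seller's account under CFR): freight — exclude.
CIF value = CFR price + insurance = 62479.67 + 341.00 = 62820.67
Import duty = 62820.67 × 5% = 3141.03
Buyer bears: insurance 341.00 + destination terminal 1316.66 + delivery 1915.27 + duty 3141.03 = 6713.96
Landed cost = invoice 62479.67 + 6713.96 = 69193.63

Total landed cost: AUD 69193.63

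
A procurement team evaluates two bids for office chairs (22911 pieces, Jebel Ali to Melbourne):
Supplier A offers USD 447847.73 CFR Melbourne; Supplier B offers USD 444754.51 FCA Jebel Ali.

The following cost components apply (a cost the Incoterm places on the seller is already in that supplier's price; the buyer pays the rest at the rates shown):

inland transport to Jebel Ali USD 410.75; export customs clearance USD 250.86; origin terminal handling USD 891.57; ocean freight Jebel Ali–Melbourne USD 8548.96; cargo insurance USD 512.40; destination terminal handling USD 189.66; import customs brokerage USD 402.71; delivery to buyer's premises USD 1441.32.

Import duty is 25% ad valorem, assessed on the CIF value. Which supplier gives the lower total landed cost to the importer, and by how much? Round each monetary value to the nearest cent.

Supplier A (CFR):
CIF value = CFR price + insurance = 447847.73 + 512.40 = 448360.13
Import duty = 448360.13 × 25% = 112090.03
Buyer bears (A): 512.40 + 189.66 + 402.71 + 1441.32 = 2546.09
Landed cost (A) = invoice 447847.73 + 2546.09 + duty 112090.03 = 562483.85
Supplier B (FCA):
CIF value = FCA price + origin terminal + freight + insurance = 444754.51 + 891.57 + 8548.96 + 512.40 = 454707.44
Import duty = 454707.44 × 25% = 113676.86
Buyer bears (B): 891.57 + 8548.96 + 512.40 + 189.66 + 402.71 + 1441.32 = 11986.62
Landed cost (B) = invoice 444754.51 + 11986.62 + duty 113676.86 = 570417.99
Difference = |562483.85 − 570417.99| = 7934.14

Supplier A is cheaper by USD 7934.14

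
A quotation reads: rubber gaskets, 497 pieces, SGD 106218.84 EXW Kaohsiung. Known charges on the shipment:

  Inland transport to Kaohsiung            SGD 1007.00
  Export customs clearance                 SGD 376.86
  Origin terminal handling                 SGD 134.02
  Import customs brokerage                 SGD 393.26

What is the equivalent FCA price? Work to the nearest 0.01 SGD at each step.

FCA price: SGD 107602.70

Not relevant to the conversion: brokerage, origin terminal — on the buyer under both terms; not part of either seller's price.
From EXW to FCA, the seller additionally bears: inland to port, export clearance.
FCA price = 106218.84 + 1007.00 + 376.86 = 107602.70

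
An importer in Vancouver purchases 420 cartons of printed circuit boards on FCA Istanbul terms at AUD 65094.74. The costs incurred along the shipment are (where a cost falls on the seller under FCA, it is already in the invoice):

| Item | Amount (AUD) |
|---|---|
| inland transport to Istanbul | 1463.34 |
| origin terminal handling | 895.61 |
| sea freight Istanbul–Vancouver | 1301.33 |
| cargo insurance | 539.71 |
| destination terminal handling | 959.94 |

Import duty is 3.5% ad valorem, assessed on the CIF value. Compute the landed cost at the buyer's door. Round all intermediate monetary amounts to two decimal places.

FCA: the seller delivers export-cleared goods to the carrier; the buyer bears costs from that point.
Already in the invoice (seller's account under FCA): inland to port — exclude.
CIF value = FCA price + origin terminal + freight + insurance = 65094.74 + 895.61 + 1301.33 + 539.71 = 67831.39
Import duty = 67831.39 × 3.5% = 2374.10
Buyer bears: origin terminal 895.61 + freight 1301.33 + insurance 539.71 + destination terminal 959.94 + duty 2374.10 = 6070.69
Landed cost = invoice 65094.74 + 6070.69 = 71165.43

Total landed cost: AUD 71165.43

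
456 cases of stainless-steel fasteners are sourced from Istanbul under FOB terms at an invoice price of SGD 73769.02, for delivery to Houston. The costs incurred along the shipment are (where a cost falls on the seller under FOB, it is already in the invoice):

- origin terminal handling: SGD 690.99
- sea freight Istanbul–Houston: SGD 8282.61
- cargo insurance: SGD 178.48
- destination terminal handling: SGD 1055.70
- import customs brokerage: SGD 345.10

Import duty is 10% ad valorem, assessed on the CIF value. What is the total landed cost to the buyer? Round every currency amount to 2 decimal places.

Total landed cost: SGD 91853.92

FOB: the seller bears costs until goods are on board at the origin port; the buyer bears freight, insurance and all costs thereafter.
Already in the invoice (seller's account under FOB): origin terminal — exclude.
CIF value = FOB price + freight + insurance = 73769.02 + 8282.61 + 178.48 = 82230.11
Import duty = 82230.11 × 10% = 8223.01
Buyer bears: freight 8282.61 + insurance 178.48 + destination terminal 1055.70 + brokerage 345.10 + duty 8223.01 = 18084.90
Landed cost = invoice 73769.02 + 18084.90 = 91853.92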